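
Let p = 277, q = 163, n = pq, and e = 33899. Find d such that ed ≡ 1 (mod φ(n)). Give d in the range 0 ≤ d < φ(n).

33779

φ(n) = (p−1)(q−1) = 276·162 = 44712.
Need d with 33899·d ≡ 1 (mod 44712). Apply the extended Euclidean algorithm:
44712 = 1*33899 + 10813
33899 = 3*10813 + 1460
10813 = 7*1460 + 593
1460 = 2*593 + 274
593 = 2*274 + 45
274 = 6*45 + 4
45 = 11*4 + 1
4 = 4*1 + 0
Back-substitute:
1 = 45 − 11·4
1 = −11·274 + 67·45
1 = 67·593 − 145·274
1 = −145·1460 + 357·593
1 = 357·10813 − 2644·1460
1 = −2644·33899 + 8289·10813
1 = 8289·44712 − 10933·33899
So 33899·(-10933) ≡ 1 (mod 44712), hence d ≡ -10933 ≡ 33779 (mod 44712).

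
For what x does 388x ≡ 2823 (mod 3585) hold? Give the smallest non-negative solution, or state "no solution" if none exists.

2271

First find gcd(388, 3585):
3585 = 9*388 + 93
388 = 4*93 + 16
93 = 5*16 + 13
16 = 1*13 + 3
13 = 4*3 + 1
3 = 3*1 + 0
gcd = 1, so a unique solution mod 3585 exists.
Back-substitute for the Bézout coefficients:
1 = 13 − 4·3
1 = −4·16 + 5·13
1 = 5·93 − 29·16
1 = −29·388 + 121·93
1 = 121·3585 − 1118·388
So 388·(-1118) ≡ 1 (mod 3585), giving 388⁻¹ ≡ 2467.
x ≡ 388⁻¹·2823 ≡ 2467·2823 ≡ 2271 (mod 3585).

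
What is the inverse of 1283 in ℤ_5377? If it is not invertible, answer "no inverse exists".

Run Euclid on (5377, 1283):
5377 = 4·1283 + 245
1283 = 5·245 + 58
245 = 4·58 + 13
58 = 4·13 + 6
13 = 2·6 + 1
6 = 6·1 + 0
Since gcd(1283, 5377) = 1, back-substitute to write 1 as a combination:
1 = 13 − 2·6
1 = −2·58 + 9·13
1 = 9·245 − 38·58
1 = −38·1283 + 199·245
1 = 199·5377 − 834·1283
Thus 1283·(-834) ≡ 1 (mod 5377); reducing, -834 mod 5377 = 4543.

4543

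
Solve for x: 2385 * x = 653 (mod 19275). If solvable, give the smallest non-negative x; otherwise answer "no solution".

no solution

gcd(2385, 19275):
19275 = 8·2385 + 195
2385 = 12·195 + 45
195 = 4·45 + 15
45 = 3·15 + 0
gcd = 15, but 15 ∤ 653, so the congruence has no solution.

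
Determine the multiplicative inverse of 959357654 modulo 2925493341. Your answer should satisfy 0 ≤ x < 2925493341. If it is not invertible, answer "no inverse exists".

Extended Euclidean algorithm:
2925493341 = 3*959357654 + 47420379
959357654 = 20*47420379 + 10950074
47420379 = 4*10950074 + 3620083
10950074 = 3*3620083 + 89825
3620083 = 40*89825 + 27083
89825 = 3*27083 + 8576
27083 = 3*8576 + 1355
8576 = 6*1355 + 446
1355 = 3*446 + 17
446 = 26*17 + 4
17 = 4*4 + 1
4 = 4*1 + 0
The gcd is 1. Working backward:
1 = 17 − 4·4
1 = −4·446 + 105·17
1 = 105·1355 − 319·446
1 = −319·8576 + 2019·1355
1 = 2019·27083 − 6376·8576
1 = −6376·89825 + 21147·27083
1 = 21147·3620083 − 852256·89825
1 = −852256·10950074 + 2577915·3620083
1 = 2577915·47420379 − 11163916·10950074
1 = −11163916·959357654 + 225856235·47420379
1 = 225856235·2925493341 − 688732621·959357654
Thus 959357654·(-688732621) ≡ 1 (mod 2925493341); reducing, -688732621 mod 2925493341 = 2236760720.

2236760720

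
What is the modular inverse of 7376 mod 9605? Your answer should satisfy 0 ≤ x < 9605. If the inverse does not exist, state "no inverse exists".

4921

Run Euclid on (9605, 7376):
9605 = 1·7376 + 2229
7376 = 3·2229 + 689
2229 = 3·689 + 162
689 = 4·162 + 41
162 = 3·41 + 39
41 = 1·39 + 2
39 = 19·2 + 1
2 = 2·1 + 0
gcd = 1, so the inverse exists. Back-substitute:
1 = 39 − 19·2
1 = −19·41 + 20·39
1 = 20·162 − 79·41
1 = −79·689 + 336·162
1 = 336·2229 − 1087·689
1 = −1087·7376 + 3597·2229
1 = 3597·9605 − 4684·7376
Hence 7376⁻¹ ≡ -4684 ≡ 4921 (mod 9605).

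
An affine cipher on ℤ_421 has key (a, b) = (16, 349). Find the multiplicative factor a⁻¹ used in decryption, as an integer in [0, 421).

79

Apply the Euclidean algorithm to 421 and 16:
421 = 26×16 + 5
16 = 3×5 + 1
5 = 5×1 + 0
Since gcd(16, 421) = 1, back-substitute to write 1 as a combination:
1 = 16 − 3·5
1 = −3·421 + 79·16
So 16·79 ≡ 1 (mod 421).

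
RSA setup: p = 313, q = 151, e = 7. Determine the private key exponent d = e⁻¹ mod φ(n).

26743

φ(n) = (p−1)(q−1) = 312·150 = 46800.
Need d with 7·d ≡ 1 (mod 46800). Apply the extended Euclidean algorithm:
46800 = 6685*7 + 5
7 = 1*5 + 2
5 = 2*2 + 1
2 = 2*1 + 0
Back-substitute:
1 = 5 − 2·2
1 = −2·7 + 3·5
1 = 3·46800 − 20057·7
So 7·(-20057) ≡ 1 (mod 46800), hence d ≡ -20057 ≡ 26743 (mod 46800).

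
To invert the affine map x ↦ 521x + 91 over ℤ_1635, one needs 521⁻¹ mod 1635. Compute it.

gcd(1635, 521) by repeated division:
1635 = 3*521 + 72
521 = 7*72 + 17
72 = 4*17 + 4
17 = 4*4 + 1
4 = 4*1 + 0
The gcd is 1. Working backward:
1 = 17 − 4·4
1 = −4·72 + 17·17
1 = 17·521 − 123·72
1 = −123·1635 + 386·521
So 521·386 ≡ 1 (mod 1635).

386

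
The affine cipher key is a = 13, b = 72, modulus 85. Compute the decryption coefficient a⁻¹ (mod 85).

72

Run Euclid on (85, 13):
85 = 6*13 + 7
13 = 1*7 + 6
7 = 1*6 + 1
6 = 6*1 + 0
Since gcd(13, 85) = 1, back-substitute to write 1 as a combination:
1 = 7 − 6
1 = −13 + 2·7
1 = 2·85 − 13·13
So 13·(-13) ≡ 1 (mod 85), and -13 ≡ 72 (mod 85).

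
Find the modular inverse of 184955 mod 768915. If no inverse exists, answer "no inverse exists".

no inverse exists

Euclidean algorithm on 768915, 184955:
768915 = 4×184955 + 29095
184955 = 6×29095 + 10385
29095 = 2×10385 + 8325
10385 = 1×8325 + 2060
8325 = 4×2060 + 85
2060 = 24×85 + 20
85 = 4×20 + 5
20 = 4×5 + 0
Since gcd = 5 > 1, 184955 is not a unit mod 768915.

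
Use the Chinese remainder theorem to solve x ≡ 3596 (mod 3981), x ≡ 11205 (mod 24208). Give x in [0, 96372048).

Write x = 3596 + 3981·k. Then 3981·k ≡ 11205 − 3596 ≡ 7609 (mod 24208).
Need 3981⁻¹ mod 24208. Extended Euclid on (24208, 3981):
24208 = 6×3981 + 322
3981 = 12×322 + 117
322 = 2×117 + 88
117 = 1×88 + 29
88 = 3×29 + 1
29 = 29×1 + 0
Back-substitute:
1 = 88 − 3·29
1 = −3·117 + 4·88
1 = 4·322 − 11·117
1 = −11·3981 + 136·322
1 = 136·24208 − 827·3981
3981⁻¹ ≡ 23381 (mod 24208), so k ≡ 23381·7609 ≡ 1437 (mod 24208).
x = 3596 + 3981·1437 = 5724293.

5724293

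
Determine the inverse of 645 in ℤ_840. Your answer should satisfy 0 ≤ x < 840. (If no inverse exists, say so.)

no inverse exists

Euclidean algorithm on 840, 645:
840 = 1*645 + 195
645 = 3*195 + 60
195 = 3*60 + 15
60 = 4*15 + 0
Since gcd = 15 > 1, 645 is not a unit mod 840.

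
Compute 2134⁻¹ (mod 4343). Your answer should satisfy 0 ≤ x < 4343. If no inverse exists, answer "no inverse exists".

3706

gcd(4343, 2134) by repeated division:
4343 = 2*2134 + 75
2134 = 28*75 + 34
75 = 2*34 + 7
34 = 4*7 + 6
7 = 1*6 + 1
6 = 6*1 + 0
The gcd is 1. Working backward:
1 = 7 − 6
1 = −34 + 5·7
1 = 5·75 − 11·34
1 = −11·2134 + 313·75
1 = 313·4343 − 637·2134
Thus 2134·(-637) ≡ 1 (mod 4343); reducing, -637 mod 4343 = 3706.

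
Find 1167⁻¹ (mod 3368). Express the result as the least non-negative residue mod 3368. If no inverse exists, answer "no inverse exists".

2583

gcd(3368, 1167) by repeated division:
3368 = 2·1167 + 1034
1167 = 1·1034 + 133
1034 = 7·133 + 103
133 = 1·103 + 30
103 = 3·30 + 13
30 = 2·13 + 4
13 = 3·4 + 1
4 = 4·1 + 0
Since gcd(1167, 3368) = 1, back-substitute to write 1 as a combination:
1 = 13 − 3·4
1 = −3·30 + 7·13
1 = 7·103 − 24·30
1 = −24·133 + 31·103
1 = 31·1034 − 241·133
1 = −241·1167 + 272·1034
1 = 272·3368 − 785·1167
Thus 1167·(-785) ≡ 1 (mod 3368); reducing, -785 mod 3368 = 2583.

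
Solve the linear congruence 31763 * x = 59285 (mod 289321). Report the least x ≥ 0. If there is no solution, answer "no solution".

147354

First find gcd(31763, 289321):
289321 = 9·31763 + 3454
31763 = 9·3454 + 677
3454 = 5·677 + 69
677 = 9·69 + 56
69 = 1·56 + 13
56 = 4·13 + 4
13 = 3·4 + 1
4 = 4·1 + 0
gcd = 1, so a unique solution mod 289321 exists.
Back-substitute for the Bézout coefficients:
1 = 13 − 3·4
1 = −3·56 + 13·13
1 = 13·69 − 16·56
1 = −16·677 + 157·69
1 = 157·3454 − 801·677
1 = −801·31763 + 7366·3454
1 = 7366·289321 − 67095·31763
So 31763·(-67095) ≡ 1 (mod 289321), giving 31763⁻¹ ≡ 222226.
x ≡ 31763⁻¹·59285 ≡ 222226·59285 ≡ 147354 (mod 289321).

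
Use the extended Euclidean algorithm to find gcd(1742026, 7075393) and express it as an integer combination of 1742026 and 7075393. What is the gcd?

13

Euclidean algorithm:
7075393 = 4×1742026 + 107289
1742026 = 16×107289 + 25402
107289 = 4×25402 + 5681
25402 = 4×5681 + 2678
5681 = 2×2678 + 325
2678 = 8×325 + 78
325 = 4×78 + 13
78 = 6×13 + 0
gcd(1742026, 7075393) = 13.
Back-substituting:
13 = 325 − 4·78
13 = −4·2678 + 33·325
13 = 33·5681 − 70·2678
13 = −70·25402 + 313·5681
13 = 313·107289 − 1322·25402
13 = −1322·1742026 + 21465·107289
13 = 21465·7075393 − 87182·1742026
So 13 = (21465)·7075393 + (-87182)·1742026.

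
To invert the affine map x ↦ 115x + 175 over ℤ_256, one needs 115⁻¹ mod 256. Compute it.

gcd(256, 115) by repeated division:
256 = 2·115 + 26
115 = 4·26 + 11
26 = 2·11 + 4
11 = 2·4 + 3
4 = 1·3 + 1
3 = 3·1 + 0
gcd = 1, so the inverse exists. Back-substitute:
1 = 4 − 3
1 = −11 + 3·4
1 = 3·26 − 7·11
1 = −7·115 + 31·26
1 = 31·256 − 69·115
So 115·(-69) ≡ 1 (mod 256), and -69 ≡ 187 (mod 256).

187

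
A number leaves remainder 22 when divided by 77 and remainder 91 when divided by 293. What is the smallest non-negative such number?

5951

Write x = 22 + 77·k. Then 77·k ≡ 91 − 22 ≡ 69 (mod 293).
Need 77⁻¹ mod 293. Extended Euclid on (293, 77):
293 = 3×77 + 62
77 = 1×62 + 15
62 = 4×15 + 2
15 = 7×2 + 1
2 = 2×1 + 0
Back-substitute:
1 = 15 − 7·2
1 = −7·62 + 29·15
1 = 29·77 − 36·62
1 = −36·293 + 137·77
77⁻¹ ≡ 137 (mod 293), so k ≡ 137·69 ≡ 77 (mod 293).
x = 22 + 77·77 = 5951.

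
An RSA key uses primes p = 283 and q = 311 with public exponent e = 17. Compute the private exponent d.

φ(n) = (p−1)(q−1) = 282·310 = 87420.
Need d with 17·d ≡ 1 (mod 87420). Apply the extended Euclidean algorithm:
87420 = 5142*17 + 6
17 = 2*6 + 5
6 = 1*5 + 1
5 = 5*1 + 0
Back-substitute:
1 = 6 − 5
1 = −17 + 3·6
1 = 3·87420 − 15427·17
So 17·(-15427) ≡ 1 (mod 87420), hence d ≡ -15427 ≡ 71993 (mod 87420).

71993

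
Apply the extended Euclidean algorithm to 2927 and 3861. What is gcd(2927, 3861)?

1

Repeated division:
3861 = 1×2927 + 934
2927 = 3×934 + 125
934 = 7×125 + 59
125 = 2×59 + 7
59 = 8×7 + 3
7 = 2×3 + 1
3 = 3×1 + 0
gcd(2927, 3861) = 1.
Back-substituting:
1 = 7 − 2·3
1 = −2·59 + 17·7
1 = 17·125 − 36·59
1 = −36·934 + 269·125
1 = 269·2927 − 843·934
1 = −843·3861 + 1112·2927
So 1 = (-843)·3861 + (1112)·2927.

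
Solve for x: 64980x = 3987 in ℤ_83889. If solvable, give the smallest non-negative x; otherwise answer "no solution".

First find gcd(64980, 83889):
83889 = 1*64980 + 18909
64980 = 3*18909 + 8253
18909 = 2*8253 + 2403
8253 = 3*2403 + 1044
2403 = 2*1044 + 315
1044 = 3*315 + 99
315 = 3*99 + 18
99 = 5*18 + 9
18 = 2*9 + 0
gcd = 9 and 9 | 3987, so solutions exist. Divide through by 9: 7220x ≡ 443 (mod 9321).
Now find 7220⁻¹ mod 9321:
9321 = 1*7220 + 2101
7220 = 3*2101 + 917
2101 = 2*917 + 267
917 = 3*267 + 116
267 = 2*116 + 35
116 = 3*35 + 11
35 = 3*11 + 2
11 = 5*2 + 1
2 = 2*1 + 0
Back-substitute:
1 = 11 − 5·2
1 = −5·35 + 16·11
1 = 16·116 − 53·35
1 = −53·267 + 122·116
1 = 122·917 − 419·267
1 = −419·2101 + 960·917
1 = 960·7220 − 3299·2101
1 = −3299·9321 + 4259·7220
So 7220⁻¹ ≡ 4259 (mod 9321).
Then x ≡ 4259·443 ≡ 3895 (mod 9321); the smallest non-negative solution is x = 3895.

3895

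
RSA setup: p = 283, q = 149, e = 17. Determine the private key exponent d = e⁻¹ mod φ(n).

φ(n) = (p−1)(q−1) = 282·148 = 41736.
Need d with 17·d ≡ 1 (mod 41736). Apply the extended Euclidean algorithm:
41736 = 2455*17 + 1
17 = 17*1 + 0
Back-substitute:
1 = 41736 − 2455·17
So 17·(-2455) ≡ 1 (mod 41736), hence d ≡ -2455 ≡ 39281 (mod 41736).

39281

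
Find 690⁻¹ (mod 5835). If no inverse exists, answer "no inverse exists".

Euclidean algorithm on 5835, 690:
5835 = 8*690 + 315
690 = 2*315 + 60
315 = 5*60 + 15
60 = 4*15 + 0
The gcd is 15, not 1, hence no inverse exists.

no inverse exists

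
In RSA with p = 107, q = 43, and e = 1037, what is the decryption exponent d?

φ(n) = (p−1)(q−1) = 106·42 = 4452.
Need d with 1037·d ≡ 1 (mod 4452). Apply the extended Euclidean algorithm:
4452 = 4·1037 + 304
1037 = 3·304 + 125
304 = 2·125 + 54
125 = 2·54 + 17
54 = 3·17 + 3
17 = 5·3 + 2
3 = 1·2 + 1
2 = 2·1 + 0
Back-substitute:
1 = 3 − 2
1 = −17 + 6·3
1 = 6·54 − 19·17
1 = −19·125 + 44·54
1 = 44·304 − 107·125
1 = −107·1037 + 365·304
1 = 365·4452 − 1567·1037
So 1037·(-1567) ≡ 1 (mod 4452), hence d ≡ -1567 ≡ 2885 (mod 4452).

2885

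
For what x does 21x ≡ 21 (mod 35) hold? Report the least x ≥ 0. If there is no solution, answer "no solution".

First find gcd(21, 35):
35 = 1·21 + 14
21 = 1·14 + 7
14 = 2·7 + 0
gcd = 7 and 7 | 21, so solutions exist. Divide through by 7: 3x ≡ 3 (mod 5).
Now find 3⁻¹ mod 5:
5 = 1*3 + 2
3 = 1*2 + 1
2 = 2*1 + 0
Back-substitute:
1 = 3 − 2
1 = −5 + 2·3
So 3⁻¹ ≡ 2 (mod 5).
Then x ≡ 2·3 ≡ 1 (mod 5); the smallest non-negative solution is x = 1.

1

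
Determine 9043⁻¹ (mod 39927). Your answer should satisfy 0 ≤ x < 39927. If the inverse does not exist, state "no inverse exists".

Run Euclid on (39927, 9043):
39927 = 4·9043 + 3755
9043 = 2·3755 + 1533
3755 = 2·1533 + 689
1533 = 2·689 + 155
689 = 4·155 + 69
155 = 2·69 + 17
69 = 4·17 + 1
17 = 17·1 + 0
gcd = 1, so the inverse exists. Back-substitute:
1 = 69 − 4·17
1 = −4·155 + 9·69
1 = 9·689 − 40·155
1 = −40·1533 + 89·689
1 = 89·3755 − 218·1533
1 = −218·9043 + 525·3755
1 = 525·39927 − 2318·9043
Hence 9043⁻¹ ≡ -2318 ≡ 37609 (mod 39927).

37609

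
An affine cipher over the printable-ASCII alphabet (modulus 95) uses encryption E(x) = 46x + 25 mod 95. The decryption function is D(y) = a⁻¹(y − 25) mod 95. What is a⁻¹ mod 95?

Run Euclid on (95, 46):
95 = 2·46 + 3
46 = 15·3 + 1
3 = 3·1 + 0
The gcd is 1. Working backward:
1 = 46 − 15·3
1 = −15·95 + 31·46
So 46·31 ≡ 1 (mod 95).

31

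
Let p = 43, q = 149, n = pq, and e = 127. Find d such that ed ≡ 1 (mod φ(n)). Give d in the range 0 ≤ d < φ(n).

5335

φ(n) = (p−1)(q−1) = 42·148 = 6216.
Need d with 127·d ≡ 1 (mod 6216). Apply the extended Euclidean algorithm:
6216 = 48·127 + 120
127 = 1·120 + 7
120 = 17·7 + 1
7 = 7·1 + 0
Back-substitute:
1 = 120 − 17·7
1 = −17·127 + 18·120
1 = 18·6216 − 881·127
So 127·(-881) ≡ 1 (mod 6216), hence d ≡ -881 ≡ 5335 (mod 6216).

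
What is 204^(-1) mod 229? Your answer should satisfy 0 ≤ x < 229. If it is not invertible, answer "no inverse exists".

gcd(229, 204) by repeated division:
229 = 1·204 + 25
204 = 8·25 + 4
25 = 6·4 + 1
4 = 4·1 + 0
Since gcd(204, 229) = 1, back-substitute to write 1 as a combination:
1 = 25 − 6·4
1 = −6·204 + 49·25
1 = 49·229 − 55·204
Thus 204·(-55) ≡ 1 (mod 229); reducing, -55 mod 229 = 174.

174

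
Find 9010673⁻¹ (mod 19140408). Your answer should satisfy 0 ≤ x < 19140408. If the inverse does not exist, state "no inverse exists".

no inverse exists

Euclidean algorithm on 19140408, 9010673:
19140408 = 2·9010673 + 1119062
9010673 = 8·1119062 + 58177
1119062 = 19·58177 + 13699
58177 = 4·13699 + 3381
13699 = 4·3381 + 175
3381 = 19·175 + 56
175 = 3·56 + 7
56 = 8·7 + 0
The gcd is 7, not 1, hence no inverse exists.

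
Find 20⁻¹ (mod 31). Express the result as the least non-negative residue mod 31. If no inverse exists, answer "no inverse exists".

gcd(31, 20) by repeated division:
31 = 1×20 + 11
20 = 1×11 + 9
11 = 1×9 + 2
9 = 4×2 + 1
2 = 2×1 + 0
The gcd is 1. Working backward:
1 = 9 − 4·2
1 = −4·11 + 5·9
1 = 5·20 − 9·11
1 = −9·31 + 14·20
So 20·14 ≡ 1 (mod 31).

14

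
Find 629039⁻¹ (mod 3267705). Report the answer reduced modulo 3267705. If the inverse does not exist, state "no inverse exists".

2508299

Extended Euclidean algorithm:
3267705 = 5×629039 + 122510
629039 = 5×122510 + 16489
122510 = 7×16489 + 7087
16489 = 2×7087 + 2315
7087 = 3×2315 + 142
2315 = 16×142 + 43
142 = 3×43 + 13
43 = 3×13 + 4
13 = 3×4 + 1
4 = 4×1 + 0
The gcd is 1. Working backward:
1 = 13 − 3·4
1 = −3·43 + 10·13
1 = 10·142 − 33·43
1 = −33·2315 + 538·142
1 = 538·7087 − 1647·2315
1 = −1647·16489 + 3832·7087
1 = 3832·122510 − 28471·16489
1 = −28471·629039 + 146187·122510
1 = 146187·3267705 − 759406·629039
Thus 629039·(-759406) ≡ 1 (mod 3267705); reducing, -759406 mod 3267705 = 2508299.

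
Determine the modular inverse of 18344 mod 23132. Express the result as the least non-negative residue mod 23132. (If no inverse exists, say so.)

no inverse exists

Euclidean algorithm on 23132, 18344:
23132 = 1×18344 + 4788
18344 = 3×4788 + 3980
4788 = 1×3980 + 808
3980 = 4×808 + 748
808 = 1×748 + 60
748 = 12×60 + 28
60 = 2×28 + 4
28 = 7×4 + 0
gcd(18344, 23132) = 4 ≠ 1, so 18344 has no multiplicative inverse modulo 23132.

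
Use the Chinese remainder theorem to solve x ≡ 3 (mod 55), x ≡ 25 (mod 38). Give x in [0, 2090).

443

Write x = 3 + 55·k. Then 55·k ≡ 25 − 3 ≡ 22 (mod 38).
Need 55⁻¹ mod 38. Extended Euclid on (38, 17):
38 = 2×17 + 4
17 = 4×4 + 1
4 = 4×1 + 0
Back-substitute:
1 = 17 − 4·4
1 = −4·38 + 9·17
55⁻¹ ≡ 9 (mod 38), so k ≡ 9·22 ≡ 8 (mod 38).
x = 3 + 55·8 = 443.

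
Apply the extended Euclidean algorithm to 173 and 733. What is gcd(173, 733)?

Repeated division:
733 = 4·173 + 41
173 = 4·41 + 9
41 = 4·9 + 5
9 = 1·5 + 4
5 = 1·4 + 1
4 = 4·1 + 0
gcd(173, 733) = 1.
Express as a combination:
1 = 5 − 4
1 = −9 + 2·5
1 = 2·41 − 9·9
1 = −9·173 + 38·41
1 = 38·733 − 161·173
So 1 = (38)·733 + (-161)·173.

1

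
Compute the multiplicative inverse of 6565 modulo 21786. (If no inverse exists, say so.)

15295

gcd(21786, 6565) by repeated division:
21786 = 3×6565 + 2091
6565 = 3×2091 + 292
2091 = 7×292 + 47
292 = 6×47 + 10
47 = 4×10 + 7
10 = 1×7 + 3
7 = 2×3 + 1
3 = 3×1 + 0
Since gcd(6565, 21786) = 1, back-substitute to write 1 as a combination:
1 = 7 − 2·3
1 = −2·10 + 3·7
1 = 3·47 − 14·10
1 = −14·292 + 87·47
1 = 87·2091 − 623·292
1 = −623·6565 + 1956·2091
1 = 1956·21786 − 6491·6565
Thus 6565·(-6491) ≡ 1 (mod 21786); reducing, -6491 mod 21786 = 15295.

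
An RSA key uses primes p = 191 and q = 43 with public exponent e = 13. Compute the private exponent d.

φ(n) = (p−1)(q−1) = 190·42 = 7980.
Need d with 13·d ≡ 1 (mod 7980). Apply the extended Euclidean algorithm:
7980 = 613×13 + 11
13 = 1×11 + 2
11 = 5×2 + 1
2 = 2×1 + 0
Back-substitute:
1 = 11 − 5·2
1 = −5·13 + 6·11
1 = 6·7980 − 3683·13
So 13·(-3683) ≡ 1 (mod 7980), hence d ≡ -3683 ≡ 4297 (mod 7980).

4297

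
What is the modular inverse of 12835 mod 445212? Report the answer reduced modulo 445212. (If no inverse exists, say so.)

Run Euclid on (445212, 12835):
445212 = 34×12835 + 8822
12835 = 1×8822 + 4013
8822 = 2×4013 + 796
4013 = 5×796 + 33
796 = 24×33 + 4
33 = 8×4 + 1
4 = 4×1 + 0
gcd = 1, so the inverse exists. Back-substitute:
1 = 33 − 8·4
1 = −8·796 + 193·33
1 = 193·4013 − 973·796
1 = −973·8822 + 2139·4013
1 = 2139·12835 − 3112·8822
1 = −3112·445212 + 107947·12835
So 12835·107947 ≡ 1 (mod 445212).

107947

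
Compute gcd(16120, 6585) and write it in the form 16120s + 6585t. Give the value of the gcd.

Apply Euclid's algorithm to 16120 and 6585:
16120 = 2*6585 + 2950
6585 = 2*2950 + 685
2950 = 4*685 + 210
685 = 3*210 + 55
210 = 3*55 + 45
55 = 1*45 + 10
45 = 4*10 + 5
10 = 2*5 + 0
gcd(16120, 6585) = 5.
Back-substituting:
5 = 45 − 4·10
5 = −4·55 + 5·45
5 = 5·210 − 19·55
5 = −19·685 + 62·210
5 = 62·2950 − 267·685
5 = −267·6585 + 596·2950
5 = 596·16120 − 1459·6585
So 5 = (596)·16120 + (-1459)·6585.

5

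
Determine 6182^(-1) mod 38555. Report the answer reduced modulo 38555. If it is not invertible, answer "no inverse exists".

Euclidean algorithm on 38555, 6182:
38555 = 6×6182 + 1463
6182 = 4×1463 + 330
1463 = 4×330 + 143
330 = 2×143 + 44
143 = 3×44 + 11
44 = 4×11 + 0
The gcd is 11, not 1, hence no inverse exists.

no inverse exists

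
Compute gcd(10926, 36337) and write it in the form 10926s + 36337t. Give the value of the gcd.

1

Euclidean algorithm:
36337 = 3*10926 + 3559
10926 = 3*3559 + 249
3559 = 14*249 + 73
249 = 3*73 + 30
73 = 2*30 + 13
30 = 2*13 + 4
13 = 3*4 + 1
4 = 4*1 + 0
gcd(10926, 36337) = 1.
Express as a combination:
1 = 13 − 3·4
1 = −3·30 + 7·13
1 = 7·73 − 17·30
1 = −17·249 + 58·73
1 = 58·3559 − 829·249
1 = −829·10926 + 2545·3559
1 = 2545·36337 − 8464·10926
So 1 = (2545)·36337 + (-8464)·10926.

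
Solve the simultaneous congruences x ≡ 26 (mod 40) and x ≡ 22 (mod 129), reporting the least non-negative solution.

4666

Write x = 26 + 40·k. Then 40·k ≡ 22 − 26 ≡ 125 (mod 129).
Need 40⁻¹ mod 129. Extended Euclid on (129, 40):
129 = 3·40 + 9
40 = 4·9 + 4
9 = 2·4 + 1
4 = 4·1 + 0
Back-substitute:
1 = 9 − 2·4
1 = −2·40 + 9·9
1 = 9·129 − 29·40
40⁻¹ ≡ 100 (mod 129), so k ≡ 100·125 ≡ 116 (mod 129).
x = 26 + 40·116 = 4666.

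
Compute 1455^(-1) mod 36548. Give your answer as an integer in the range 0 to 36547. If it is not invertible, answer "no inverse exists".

8239

gcd(36548, 1455) by repeated division:
36548 = 25×1455 + 173
1455 = 8×173 + 71
173 = 2×71 + 31
71 = 2×31 + 9
31 = 3×9 + 4
9 = 2×4 + 1
4 = 4×1 + 0
Since gcd(1455, 36548) = 1, back-substitute to write 1 as a combination:
1 = 9 − 2·4
1 = −2·31 + 7·9
1 = 7·71 − 16·31
1 = −16·173 + 39·71
1 = 39·1455 − 328·173
1 = −328·36548 + 8239·1455
So 1455·8239 ≡ 1 (mod 36548).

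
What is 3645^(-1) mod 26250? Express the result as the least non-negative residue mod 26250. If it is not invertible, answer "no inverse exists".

no inverse exists

Euclidean algorithm on 26250, 3645:
26250 = 7×3645 + 735
3645 = 4×735 + 705
735 = 1×705 + 30
705 = 23×30 + 15
30 = 2×15 + 0
The gcd is 15, not 1, hence no inverse exists.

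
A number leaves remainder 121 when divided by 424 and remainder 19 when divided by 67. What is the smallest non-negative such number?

16233

Write x = 121 + 424·k. Then 424·k ≡ 19 − 121 ≡ 32 (mod 67).
Need 424⁻¹ mod 67. Extended Euclid on (67, 22):
67 = 3*22 + 1
22 = 22*1 + 0
Back-substitute:
1 = 67 − 3·22
424⁻¹ ≡ 64 (mod 67), so k ≡ 64·32 ≡ 38 (mod 67).
x = 121 + 424·38 = 16233.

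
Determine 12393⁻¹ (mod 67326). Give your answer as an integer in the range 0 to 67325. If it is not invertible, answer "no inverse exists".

Euclidean algorithm on 67326, 12393:
67326 = 5·12393 + 5361
12393 = 2·5361 + 1671
5361 = 3·1671 + 348
1671 = 4·348 + 279
348 = 1·279 + 69
279 = 4·69 + 3
69 = 23·3 + 0
The gcd is 3, not 1, hence no inverse exists.

no inverse exists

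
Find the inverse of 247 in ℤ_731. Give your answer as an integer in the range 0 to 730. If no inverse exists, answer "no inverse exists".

512

Apply the Euclidean algorithm to 731 and 247:
731 = 2*247 + 237
247 = 1*237 + 10
237 = 23*10 + 7
10 = 1*7 + 3
7 = 2*3 + 1
3 = 3*1 + 0
The gcd is 1. Working backward:
1 = 7 − 2·3
1 = −2·10 + 3·7
1 = 3·237 − 71·10
1 = −71·247 + 74·237
1 = 74·731 − 219·247
Hence 247⁻¹ ≡ -219 ≡ 512 (mod 731).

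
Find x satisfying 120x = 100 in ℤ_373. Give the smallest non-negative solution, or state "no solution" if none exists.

63

First find gcd(120, 373):
373 = 3·120 + 13
120 = 9·13 + 3
13 = 4·3 + 1
3 = 3·1 + 0
gcd = 1, so a unique solution mod 373 exists.
Back-substitute for the Bézout coefficients:
1 = 13 − 4·3
1 = −4·120 + 37·13
1 = 37·373 − 115·120
So 120·(-115) ≡ 1 (mod 373), giving 120⁻¹ ≡ 258.
x ≡ 120⁻¹·100 ≡ 258·100 ≡ 63 (mod 373).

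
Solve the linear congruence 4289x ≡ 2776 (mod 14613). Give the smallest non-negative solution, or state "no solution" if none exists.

First find gcd(4289, 14613):
14613 = 3·4289 + 1746
4289 = 2·1746 + 797
1746 = 2·797 + 152
797 = 5·152 + 37
152 = 4·37 + 4
37 = 9·4 + 1
4 = 4·1 + 0
gcd = 1, so a unique solution mod 14613 exists.
Back-substitute for the Bézout coefficients:
1 = 37 − 9·4
1 = −9·152 + 37·37
1 = 37·797 − 194·152
1 = −194·1746 + 425·797
1 = 425·4289 − 1044·1746
1 = −1044·14613 + 3557·4289
So 4289·(3557) ≡ 1 (mod 14613), giving 4289⁻¹ ≡ 3557.
x ≡ 4289⁻¹·2776 ≡ 3557·2776 ≡ 10457 (mod 14613).

10457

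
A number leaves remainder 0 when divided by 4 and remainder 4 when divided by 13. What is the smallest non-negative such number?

4

Write x = 0 + 4·k. Then 4·k ≡ 4 − 0 ≡ 4 (mod 13).
Need 4⁻¹ mod 13. Extended Euclid on (13, 4):
13 = 3×4 + 1
4 = 4×1 + 0
Back-substitute:
1 = 13 − 3·4
4⁻¹ ≡ 10 (mod 13), so k ≡ 10·4 ≡ 1 (mod 13).
x = 0 + 4·1 = 4.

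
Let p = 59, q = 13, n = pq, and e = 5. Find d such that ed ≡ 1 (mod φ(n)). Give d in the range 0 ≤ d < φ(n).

557

φ(n) = (p−1)(q−1) = 58·12 = 696.
Need d with 5·d ≡ 1 (mod 696). Apply the extended Euclidean algorithm:
696 = 139×5 + 1
5 = 5×1 + 0
Back-substitute:
1 = 696 − 139·5
So 5·(-139) ≡ 1 (mod 696), hence d ≡ -139 ≡ 557 (mod 696).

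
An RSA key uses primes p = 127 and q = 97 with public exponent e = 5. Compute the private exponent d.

9677

φ(n) = (p−1)(q−1) = 126·96 = 12096.
Need d with 5·d ≡ 1 (mod 12096). Apply the extended Euclidean algorithm:
12096 = 2419*5 + 1
5 = 5*1 + 0
Back-substitute:
1 = 12096 − 2419·5
So 5·(-2419) ≡ 1 (mod 12096), hence d ≡ -2419 ≡ 9677 (mod 12096).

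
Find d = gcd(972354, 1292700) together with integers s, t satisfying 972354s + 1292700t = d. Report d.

Apply Euclid's algorithm to 1292700 and 972354:
1292700 = 1×972354 + 320346
972354 = 3×320346 + 11316
320346 = 28×11316 + 3498
11316 = 3×3498 + 822
3498 = 4×822 + 210
822 = 3×210 + 192
210 = 1×192 + 18
192 = 10×18 + 12
18 = 1×12 + 6
12 = 2×6 + 0
gcd(972354, 1292700) = 6.
Working backward:
6 = 18 − 12
6 = −192 + 11·18
6 = 11·210 − 12·192
6 = −12·822 + 47·210
6 = 47·3498 − 200·822
6 = −200·11316 + 647·3498
6 = 647·320346 − 18316·11316
6 = −18316·972354 + 55595·320346
6 = 55595·1292700 − 73911·972354
So 6 = (55595)·1292700 + (-73911)·972354.

6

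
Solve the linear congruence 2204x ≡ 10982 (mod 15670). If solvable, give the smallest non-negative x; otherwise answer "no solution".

4733

First find gcd(2204, 15670):
15670 = 7·2204 + 242
2204 = 9·242 + 26
242 = 9·26 + 8
26 = 3·8 + 2
8 = 4·2 + 0
gcd = 2 and 2 | 10982, so solutions exist. Divide through by 2: 1102x ≡ 5491 (mod 7835).
Now find 1102⁻¹ mod 7835:
7835 = 7·1102 + 121
1102 = 9·121 + 13
121 = 9·13 + 4
13 = 3·4 + 1
4 = 4·1 + 0
Back-substitute:
1 = 13 − 3·4
1 = −3·121 + 28·13
1 = 28·1102 − 255·121
1 = −255·7835 + 1813·1102
So 1102⁻¹ ≡ 1813 (mod 7835).
Then x ≡ 1813·5491 ≡ 4733 (mod 7835); the smallest non-negative solution is x = 4733.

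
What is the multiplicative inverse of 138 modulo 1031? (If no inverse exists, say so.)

Run Euclid on (1031, 138):
1031 = 7*138 + 65
138 = 2*65 + 8
65 = 8*8 + 1
8 = 8*1 + 0
gcd = 1, so the inverse exists. Back-substitute:
1 = 65 − 8·8
1 = −8·138 + 17·65
1 = 17·1031 − 127·138
Thus 138·(-127) ≡ 1 (mod 1031); reducing, -127 mod 1031 = 904.

904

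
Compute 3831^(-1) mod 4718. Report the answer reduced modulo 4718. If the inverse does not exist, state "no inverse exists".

1117

Apply the Euclidean algorithm to 4718 and 3831:
4718 = 1·3831 + 887
3831 = 4·887 + 283
887 = 3·283 + 38
283 = 7·38 + 17
38 = 2·17 + 4
17 = 4·4 + 1
4 = 4·1 + 0
The gcd is 1. Working backward:
1 = 17 − 4·4
1 = −4·38 + 9·17
1 = 9·283 − 67·38
1 = −67·887 + 210·283
1 = 210·3831 − 907·887
1 = −907·4718 + 1117·3831
So 3831·1117 ≡ 1 (mod 4718).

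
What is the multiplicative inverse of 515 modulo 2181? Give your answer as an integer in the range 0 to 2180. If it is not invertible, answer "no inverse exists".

Extended Euclidean algorithm:
2181 = 4*515 + 121
515 = 4*121 + 31
121 = 3*31 + 28
31 = 1*28 + 3
28 = 9*3 + 1
3 = 3*1 + 0
Since gcd(515, 2181) = 1, back-substitute to write 1 as a combination:
1 = 28 − 9·3
1 = −9·31 + 10·28
1 = 10·121 − 39·31
1 = −39·515 + 166·121
1 = 166·2181 − 703·515
Thus 515·(-703) ≡ 1 (mod 2181); reducing, -703 mod 2181 = 1478.

1478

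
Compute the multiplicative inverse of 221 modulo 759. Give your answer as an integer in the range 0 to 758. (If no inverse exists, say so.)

Apply the Euclidean algorithm to 759 and 221:
759 = 3*221 + 96
221 = 2*96 + 29
96 = 3*29 + 9
29 = 3*9 + 2
9 = 4*2 + 1
2 = 2*1 + 0
gcd = 1, so the inverse exists. Back-substitute:
1 = 9 − 4·2
1 = −4·29 + 13·9
1 = 13·96 − 43·29
1 = −43·221 + 99·96
1 = 99·759 − 340·221
So 221·(-340) ≡ 1 (mod 759), and -340 ≡ 419 (mod 759).

419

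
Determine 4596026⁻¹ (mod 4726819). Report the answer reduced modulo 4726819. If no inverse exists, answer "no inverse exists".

2688215

gcd(4726819, 4596026) by repeated division:
4726819 = 1·4596026 + 130793
4596026 = 35·130793 + 18271
130793 = 7·18271 + 2896
18271 = 6·2896 + 895
2896 = 3·895 + 211
895 = 4·211 + 51
211 = 4·51 + 7
51 = 7·7 + 2
7 = 3·2 + 1
2 = 2·1 + 0
Since gcd(4596026, 4726819) = 1, back-substitute to write 1 as a combination:
1 = 7 − 3·2
1 = −3·51 + 22·7
1 = 22·211 − 91·51
1 = −91·895 + 386·211
1 = 386·2896 − 1249·895
1 = −1249·18271 + 7880·2896
1 = 7880·130793 − 56409·18271
1 = −56409·4596026 + 1982195·130793
1 = 1982195·4726819 − 2038604·4596026
So 4596026·(-2038604) ≡ 1 (mod 4726819), and -2038604 ≡ 2688215 (mod 4726819).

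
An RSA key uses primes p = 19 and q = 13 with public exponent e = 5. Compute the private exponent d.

φ(n) = (p−1)(q−1) = 18·12 = 216.
Need d with 5·d ≡ 1 (mod 216). Apply the extended Euclidean algorithm:
216 = 43*5 + 1
5 = 5*1 + 0
Back-substitute:
1 = 216 − 43·5
So 5·(-43) ≡ 1 (mod 216), hence d ≡ -43 ≡ 173 (mod 216).

173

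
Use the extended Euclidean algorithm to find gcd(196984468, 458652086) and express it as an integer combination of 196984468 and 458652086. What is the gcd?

Repeated division:
458652086 = 2×196984468 + 64683150
196984468 = 3×64683150 + 2935018
64683150 = 22×2935018 + 112754
2935018 = 26×112754 + 3414
112754 = 33×3414 + 92
3414 = 37×92 + 10
92 = 9×10 + 2
10 = 5×2 + 0
gcd(196984468, 458652086) = 2.
Express as a combination:
2 = 92 − 9·10
2 = −9·3414 + 334·92
2 = 334·112754 − 11031·3414
2 = −11031·2935018 + 287140·112754
2 = 287140·64683150 − 6328111·2935018
2 = −6328111·196984468 + 19271473·64683150
2 = 19271473·458652086 − 44871057·196984468
So 2 = (19271473)·458652086 + (-44871057)·196984468.

2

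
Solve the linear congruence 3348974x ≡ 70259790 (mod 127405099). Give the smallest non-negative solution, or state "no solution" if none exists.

First find gcd(3348974, 127405099):
127405099 = 38×3348974 + 144087
3348974 = 23×144087 + 34973
144087 = 4×34973 + 4195
34973 = 8×4195 + 1413
4195 = 2×1413 + 1369
1413 = 1×1369 + 44
1369 = 31×44 + 5
44 = 8×5 + 4
5 = 1×4 + 1
4 = 4×1 + 0
gcd = 1, so a unique solution mod 127405099 exists.
Back-substitute for the Bézout coefficients:
1 = 5 − 4
1 = −44 + 9·5
1 = 9·1369 − 280·44
1 = −280·1413 + 289·1369
1 = 289·4195 − 858·1413
1 = −858·34973 + 7153·4195
1 = 7153·144087 − 29470·34973
1 = −29470·3348974 + 684963·144087
1 = 684963·127405099 − 26058064·3348974
So 3348974·(-26058064) ≡ 1 (mod 127405099), giving 3348974⁻¹ ≡ 101347035.
x ≡ 3348974⁻¹·70259790 ≡ 101347035·70259790 ≡ 101101260 (mod 127405099).

101101260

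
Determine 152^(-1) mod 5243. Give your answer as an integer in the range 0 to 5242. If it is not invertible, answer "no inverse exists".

Apply the Euclidean algorithm to 5243 and 152:
5243 = 34*152 + 75
152 = 2*75 + 2
75 = 37*2 + 1
2 = 2*1 + 0
Since gcd(152, 5243) = 1, back-substitute to write 1 as a combination:
1 = 75 − 37·2
1 = −37·152 + 75·75
1 = 75·5243 − 2587·152
Thus 152·(-2587) ≡ 1 (mod 5243); reducing, -2587 mod 5243 = 2656.

2656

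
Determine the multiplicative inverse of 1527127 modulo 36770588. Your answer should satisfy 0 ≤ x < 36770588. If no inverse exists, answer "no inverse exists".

Extended Euclidean algorithm:
36770588 = 24×1527127 + 119540
1527127 = 12×119540 + 92647
119540 = 1×92647 + 26893
92647 = 3×26893 + 11968
26893 = 2×11968 + 2957
11968 = 4×2957 + 140
2957 = 21×140 + 17
140 = 8×17 + 4
17 = 4×4 + 1
4 = 4×1 + 0
The gcd is 1. Working backward:
1 = 17 − 4·4
1 = −4·140 + 33·17
1 = 33·2957 − 697·140
1 = −697·11968 + 2821·2957
1 = 2821·26893 − 6339·11968
1 = −6339·92647 + 21838·26893
1 = 21838·119540 − 28177·92647
1 = −28177·1527127 + 359962·119540
1 = 359962·36770588 − 8667265·1527127
Hence 1527127⁻¹ ≡ -8667265 ≡ 28103323 (mod 36770588).

28103323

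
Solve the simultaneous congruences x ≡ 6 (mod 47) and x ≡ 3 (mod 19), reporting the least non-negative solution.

Write x = 6 + 47·k. Then 47·k ≡ 3 − 6 ≡ 16 (mod 19).
Need 47⁻¹ mod 19. Extended Euclid on (19, 9):
19 = 2*9 + 1
9 = 9*1 + 0
Back-substitute:
1 = 19 − 2·9
47⁻¹ ≡ 17 (mod 19), so k ≡ 17·16 ≡ 6 (mod 19).
x = 6 + 47·6 = 288.

288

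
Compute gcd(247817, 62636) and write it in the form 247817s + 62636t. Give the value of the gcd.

1

Repeated division:
247817 = 3×62636 + 59909
62636 = 1×59909 + 2727
59909 = 21×2727 + 2642
2727 = 1×2642 + 85
2642 = 31×85 + 7
85 = 12×7 + 1
7 = 7×1 + 0
gcd(247817, 62636) = 1.
Express as a combination:
1 = 85 − 12·7
1 = −12·2642 + 373·85
1 = 373·2727 − 385·2642
1 = −385·59909 + 8458·2727
1 = 8458·62636 − 8843·59909
1 = −8843·247817 + 34987·62636
So 1 = (-8843)·247817 + (34987)·62636.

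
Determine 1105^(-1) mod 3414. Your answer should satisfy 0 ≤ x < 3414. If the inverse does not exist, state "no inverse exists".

1069

gcd(3414, 1105) by repeated division:
3414 = 3×1105 + 99
1105 = 11×99 + 16
99 = 6×16 + 3
16 = 5×3 + 1
3 = 3×1 + 0
Since gcd(1105, 3414) = 1, back-substitute to write 1 as a combination:
1 = 16 − 5·3
1 = −5·99 + 31·16
1 = 31·1105 − 346·99
1 = −346·3414 + 1069·1105
So 1105·1069 ≡ 1 (mod 3414).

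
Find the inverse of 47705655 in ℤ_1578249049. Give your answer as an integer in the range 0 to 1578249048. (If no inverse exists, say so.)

378898004

Extended Euclidean algorithm:
1578249049 = 33*47705655 + 3962434
47705655 = 12*3962434 + 156447
3962434 = 25*156447 + 51259
156447 = 3*51259 + 2670
51259 = 19*2670 + 529
2670 = 5*529 + 25
529 = 21*25 + 4
25 = 6*4 + 1
4 = 4*1 + 0
Since gcd(47705655, 1578249049) = 1, back-substitute to write 1 as a combination:
1 = 25 − 6·4
1 = −6·529 + 127·25
1 = 127·2670 − 641·529
1 = −641·51259 + 12306·2670
1 = 12306·156447 − 37559·51259
1 = −37559·3962434 + 951281·156447
1 = 951281·47705655 − 11452931·3962434
1 = −11452931·1578249049 + 378898004·47705655
So 47705655·378898004 ≡ 1 (mod 1578249049).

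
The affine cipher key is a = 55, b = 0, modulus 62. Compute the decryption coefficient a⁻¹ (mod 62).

Extended Euclidean algorithm:
62 = 1×55 + 7
55 = 7×7 + 6
7 = 1×6 + 1
6 = 6×1 + 0
Since gcd(55, 62) = 1, back-substitute to write 1 as a combination:
1 = 7 − 6
1 = −55 + 8·7
1 = 8·62 − 9·55
So 55·(-9) ≡ 1 (mod 62), and -9 ≡ 53 (mod 62).

53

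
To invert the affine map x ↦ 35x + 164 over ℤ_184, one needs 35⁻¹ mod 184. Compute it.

Run Euclid on (184, 35):
184 = 5*35 + 9
35 = 3*9 + 8
9 = 1*8 + 1
8 = 8*1 + 0
The gcd is 1. Working backward:
1 = 9 − 8
1 = −35 + 4·9
1 = 4·184 − 21·35
Thus 35·(-21) ≡ 1 (mod 184); reducing, -21 mod 184 = 163.

163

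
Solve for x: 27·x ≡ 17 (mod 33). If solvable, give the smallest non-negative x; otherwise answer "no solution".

no solution

gcd(27, 33):
33 = 1*27 + 6
27 = 4*6 + 3
6 = 2*3 + 0
gcd = 3, but 3 ∤ 17, so the congruence has no solution.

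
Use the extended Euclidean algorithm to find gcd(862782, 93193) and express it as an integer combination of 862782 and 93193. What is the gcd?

Euclidean algorithm:
862782 = 9×93193 + 24045
93193 = 3×24045 + 21058
24045 = 1×21058 + 2987
21058 = 7×2987 + 149
2987 = 20×149 + 7
149 = 21×7 + 2
7 = 3×2 + 1
2 = 2×1 + 0
gcd(862782, 93193) = 1.
Back-substituting:
1 = 7 − 3·2
1 = −3·149 + 64·7
1 = 64·2987 − 1283·149
1 = −1283·21058 + 9045·2987
1 = 9045·24045 − 10328·21058
1 = −10328·93193 + 40029·24045
1 = 40029·862782 − 370589·93193
So 1 = (40029)·862782 + (-370589)·93193.

1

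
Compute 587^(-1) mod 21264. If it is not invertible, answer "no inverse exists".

7571

Extended Euclidean algorithm:
21264 = 36*587 + 132
587 = 4*132 + 59
132 = 2*59 + 14
59 = 4*14 + 3
14 = 4*3 + 2
3 = 1*2 + 1
2 = 2*1 + 0
The gcd is 1. Working backward:
1 = 3 − 2
1 = −14 + 5·3
1 = 5·59 − 21·14
1 = −21·132 + 47·59
1 = 47·587 − 209·132
1 = −209·21264 + 7571·587
So 587·7571 ≡ 1 (mod 21264).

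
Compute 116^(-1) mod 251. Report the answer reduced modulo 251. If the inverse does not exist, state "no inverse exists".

132

Run Euclid on (251, 116):
251 = 2×116 + 19
116 = 6×19 + 2
19 = 9×2 + 1
2 = 2×1 + 0
gcd = 1, so the inverse exists. Back-substitute:
1 = 19 − 9·2
1 = −9·116 + 55·19
1 = 55·251 − 119·116
Thus 116·(-119) ≡ 1 (mod 251); reducing, -119 mod 251 = 132.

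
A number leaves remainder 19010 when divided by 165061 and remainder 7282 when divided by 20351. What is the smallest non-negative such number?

Write x = 19010 + 165061·k. Then 165061·k ≡ 7282 − 19010 ≡ 8623 (mod 20351).
Need 165061⁻¹ mod 20351. Extended Euclid on (20351, 2253):
20351 = 9·2253 + 74
2253 = 30·74 + 33
74 = 2·33 + 8
33 = 4·8 + 1
8 = 8·1 + 0
Back-substitute:
1 = 33 − 4·8
1 = −4·74 + 9·33
1 = 9·2253 − 274·74
1 = −274·20351 + 2475·2253
165061⁻¹ ≡ 2475 (mod 20351), so k ≡ 2475·8623 ≡ 14077 (mod 20351).
x = 19010 + 165061·14077 = 2323582707.

2323582707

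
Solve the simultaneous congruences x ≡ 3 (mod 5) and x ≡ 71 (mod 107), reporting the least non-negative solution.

Write x = 3 + 5·k. Then 5·k ≡ 71 − 3 ≡ 68 (mod 107).
Need 5⁻¹ mod 107. Extended Euclid on (107, 5):
107 = 21*5 + 2
5 = 2*2 + 1
2 = 2*1 + 0
Back-substitute:
1 = 5 − 2·2
1 = −2·107 + 43·5
5⁻¹ ≡ 43 (mod 107), so k ≡ 43·68 ≡ 35 (mod 107).
x = 3 + 5·35 = 178.

178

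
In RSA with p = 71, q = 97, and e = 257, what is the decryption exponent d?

3713

φ(n) = (p−1)(q−1) = 70·96 = 6720.
Need d with 257·d ≡ 1 (mod 6720). Apply the extended Euclidean algorithm:
6720 = 26×257 + 38
257 = 6×38 + 29
38 = 1×29 + 9
29 = 3×9 + 2
9 = 4×2 + 1
2 = 2×1 + 0
Back-substitute:
1 = 9 − 4·2
1 = −4·29 + 13·9
1 = 13·38 − 17·29
1 = −17·257 + 115·38
1 = 115·6720 − 3007·257
So 257·(-3007) ≡ 1 (mod 6720), hence d ≡ -3007 ≡ 3713 (mod 6720).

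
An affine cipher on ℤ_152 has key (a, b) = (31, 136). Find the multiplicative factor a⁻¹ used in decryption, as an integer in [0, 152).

Apply the Euclidean algorithm to 152 and 31:
152 = 4*31 + 28
31 = 1*28 + 3
28 = 9*3 + 1
3 = 3*1 + 0
The gcd is 1. Working backward:
1 = 28 − 9·3
1 = −9·31 + 10·28
1 = 10·152 − 49·31
Thus 31·(-49) ≡ 1 (mod 152); reducing, -49 mod 152 = 103.

103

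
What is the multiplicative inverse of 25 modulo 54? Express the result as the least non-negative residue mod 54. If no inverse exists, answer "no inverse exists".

Apply the Euclidean algorithm to 54 and 25:
54 = 2·25 + 4
25 = 6·4 + 1
4 = 4·1 + 0
gcd = 1, so the inverse exists. Back-substitute:
1 = 25 − 6·4
1 = −6·54 + 13·25
So 25·13 ≡ 1 (mod 54).

13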